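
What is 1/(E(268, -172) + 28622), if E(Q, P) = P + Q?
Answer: 1/28718 ≈ 3.4821e-5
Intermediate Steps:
1/(E(268, -172) + 28622) = 1/((-172 + 268) + 28622) = 1/(96 + 28622) = 1/28718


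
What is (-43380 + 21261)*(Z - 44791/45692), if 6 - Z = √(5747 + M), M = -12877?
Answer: -5073235959/45692 + 22119*I*√7130 ≈ -1.1103e+5 + 1.8677e+6*I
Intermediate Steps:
Z = 6 - I*√7130 (Z = 6 - √(5747 - 12877) = 6 - √(-7130) = 6 - I*√7130 ≈ 6.0 - 84.439*I)
(-43380 + 21261)*(Z - 44791/45692) = (-43380 + 21261)*((6 - I*√7130) - 44791/45692) = -22119*((6 - I*√7130) - 44791*1/45692) = -22119*((6 - I*√7130) - 44791/45692) = -22119*(229361/45692 - I*√7130) = -5073235959/45692 + 22119*I*√7130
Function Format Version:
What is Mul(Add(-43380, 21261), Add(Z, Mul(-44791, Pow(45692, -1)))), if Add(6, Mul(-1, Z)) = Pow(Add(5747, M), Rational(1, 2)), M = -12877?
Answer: Add(Rational(-5073235959, 45692), Mul(22119, I, Pow(7130, Rational(1, 2)))) ≈ Add(-1.1103e+5, Mul(1.8677e+6, I))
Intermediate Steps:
Z = Add(6, Mul(-1, I, Pow(7130, Rational(1, 2)))) (Z = Add(6, Mul(-1, Pow(Add(5747, -12877), Rational(1, 2)))) = Add(6, Mul(-1, Pow(-7130, Rational(1, 2)))) = Add(6, Mul(-1, Mul(I, Pow(7130, Rational(1, 2))))) = Add(6, Mul(-1, I, Pow(7130, Rational(1, 2)))) ≈ Add(6.0000, Mul(-84.439, I)))
Mul(Add(-43380, 21261), Add(Z, Mul(-44791, Pow(45692, -1)))) = Mul(Add(-43380, 21261), Add(Add(6, Mul(-1, I, Pow(7130, Rational(1, 2)))), Mul(-44791, Pow(45692, -1)))) = Mul(-22119, Add(Add(6, Mul(-1, I, Pow(7130, Rational(1, 2)))), Mul(-44791, Rational(1, 45692)))) = Mul(-22119, Add(Add(6, Mul(-1, I, Pow(7130, Rational(1, 2)))), Rational(-44791, 45692))) = Mul(-22119, Add(Rational(229361, 45692), Mul(-1, I, Pow(7130, Rational(1, 2))))) = Add(Rational(-5073235959, 45692), Mul(22119, I, Pow(7130, Rational(1, 2))))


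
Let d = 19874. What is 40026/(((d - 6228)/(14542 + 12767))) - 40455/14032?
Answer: 7668703334079/95740336 ≈ 80099.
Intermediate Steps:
40026/(((d - 6228)/(14542 + 12767))) - 40455/14032 = 40026/(((19874 - 6228)/(14542 + 12767))) - 40455/14032 = 40026/((13646/27309)) - 40455*1/14032 = 40026/((13646*(1/27309))) - 40455/14032 = 40026/(13646/27309) - 40455/14032 = 40026*(27309/13646) - 40455/14032 = 546535017/6823 - 40455/14032 = 7668703334079/95740336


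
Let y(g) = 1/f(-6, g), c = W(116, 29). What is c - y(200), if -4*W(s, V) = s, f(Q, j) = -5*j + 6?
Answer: -28825/994 ≈ -28.999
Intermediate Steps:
f(Q, j) = 6 - 5*j
W(s, V) = -s/4
c = -29 (c = -¼*116 = -29)
y(g) = 1/(6 - 5*g)
c - y(200) = -29 - (-1)/(-6 + 5*200) = -29 - (-1)/(-6 + 1000) = -29 - (-1)/994 = -29 - 1*(-1/994) = -29 + 1/994 = -28825/994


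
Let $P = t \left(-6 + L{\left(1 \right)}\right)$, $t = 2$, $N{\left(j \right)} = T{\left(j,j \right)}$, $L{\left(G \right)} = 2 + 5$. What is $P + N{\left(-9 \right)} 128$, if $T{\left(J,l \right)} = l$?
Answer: $-1150$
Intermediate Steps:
$L{\left(G \right)} = 7$
$N{\left(j \right)} = j$
$P = 2$ ($P = 2 \left(-6 + 7\right) = 2 \cdot 1 = 2$)
$P + N{\left(-9 \right)} 128 = 2 - 1152 = -1150$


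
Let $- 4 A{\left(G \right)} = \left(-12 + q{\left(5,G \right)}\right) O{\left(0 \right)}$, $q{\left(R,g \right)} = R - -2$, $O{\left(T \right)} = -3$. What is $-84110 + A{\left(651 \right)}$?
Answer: $- \frac{336455}{4} \approx -84114.0$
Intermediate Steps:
$q{\left(R,g \right)} = 2 + R$ ($q{\left(R,g \right)} = R + 2 = 2 + R$)
$A{\left(G \right)} = - \frac{15}{4}$ ($A{\left(G \right)} = - \frac{\left(-12 + \left(2 + 5\right)\right) \left(-3\right)}{4} = - \frac{\left(-12 + 7\right) \left(-3\right)}{4} = - \frac{\left(-5\right) \left(-3\right)}{4} = \left(- \frac{1}{4}\right) 15 = - \frac{15}{4}$)
$-84110 + A{\left(651 \right)} = -84110 - \frac{15}{4} = - \frac{336455}{4}$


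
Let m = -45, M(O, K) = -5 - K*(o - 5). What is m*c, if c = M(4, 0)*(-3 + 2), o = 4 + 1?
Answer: -225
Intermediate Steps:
o = 5
M(O, K) = -5 (M(O, K) = -5 - K*(5 - 5) = -5 - K*0 = -5 - 1*0 = -5 + 0 = -5)
c = 5 (c = -5*(-3 + 2) = -5*(-1) = 5)
m*c = -45*5 = -225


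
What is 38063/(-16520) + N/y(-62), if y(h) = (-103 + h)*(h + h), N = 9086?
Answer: -2857583/1536360 ≈ -1.8600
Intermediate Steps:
y(h) = 2*h*(-103 + h) (y(h) = (-103 + h)*(2*h) = 2*h*(-103 + h))
38063/(-16520) + N/y(-62) = 38063/(-16520) + 9086/((2*(-62)*(-103 - 62))) = 38063*(-1/16520) + 9086/((2*(-62)*(-165))) = -38063/16520 + 9086/20460 = -38063/16520 + 9086*(1/20460) = -38063/16520 + 413/930 = -2857583/1536360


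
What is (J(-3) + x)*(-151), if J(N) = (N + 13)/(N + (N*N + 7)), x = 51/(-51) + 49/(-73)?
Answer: 129256/949 ≈ 136.20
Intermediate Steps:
x = -122/73 (x = 51*(-1/51) + 49*(-1/73) = -1 - 49/73 = -122/73 ≈ -1.6712)
J(N) = (13 + N)/(7 + N + N²) (J(N) = (13 + N)/(N + (N² + 7)) = (13 + N)/(N + (7 + N²)) = (13 + N)/(7 + N + N²))
(J(-3) + x)*(-151) = ((13 - 3)/(7 - 3 + (-3)²) - 122/73)*(-151) = (10/(7 - 3 + 9) - 122/73)*(-151) = (10/13 - 122/73)*(-151) = -856/949*(-151) = 129256/949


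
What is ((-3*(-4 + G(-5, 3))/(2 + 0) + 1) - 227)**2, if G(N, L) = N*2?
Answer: 42025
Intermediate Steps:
G(N, L) = 2*N
((-3*(-4 + G(-5, 3))/(2 + 0) + 1) - 227)**2 = ((-3*(-4 + 2*(-5))/(2 + 0) + 1) - 227)**2 = ((-3*(-4 - 10)/2 + 1) - 227)**2 = ((-(-42)/2 + 1) - 227)**2 = ((-3*(-7) + 1) - 227)**2 = ((21 + 1) - 227)**2 = (22 - 227)**2 = (-205)**2 = 42025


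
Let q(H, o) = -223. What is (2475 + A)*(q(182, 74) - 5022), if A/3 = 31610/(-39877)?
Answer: -517160907525/39877 ≈ -1.2969e+7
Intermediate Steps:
A = -94830/39877 (A = 3*(31610/(-39877)) = 3*(31610*(-1/39877)) = 3*(-31610/39877) = -94830/39877 ≈ -2.3781)
(2475 + A)*(q(182, 74) - 5022) = (2475 - 94830/39877)*(-223 - 5022) = (98600745/39877)*(-5245) = -517160907525/39877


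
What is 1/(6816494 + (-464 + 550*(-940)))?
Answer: 1/6299030 ≈ 1.5875e-7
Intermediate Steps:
1/(6816494 + (-464 + 550*(-940))) = 1/(6816494 + (-464 - 517000)) = 1/(6816494 - 517464) = 1/6299030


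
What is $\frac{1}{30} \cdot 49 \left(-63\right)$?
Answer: $- \frac{1029}{10} \approx -102.9$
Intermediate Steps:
$\frac{1}{30} \cdot 49 \left(-63\right) = \frac{49}{30} \left(-63\right) = - \frac{1029}{10}$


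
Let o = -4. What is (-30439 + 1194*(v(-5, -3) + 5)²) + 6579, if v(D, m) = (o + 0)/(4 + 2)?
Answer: -4318/3 ≈ -1439.3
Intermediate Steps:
v(D, m) = -⅔ (v(D, m) = (-4 + 0)/(4 + 2) = -4/6 = -4*⅙ = -⅔)
(-30439 + 1194*(v(-5, -3) + 5)²) + 6579 = (-30439 + 1194*(-⅔ + 5)²) + 6579 = (-30439 + 1194*(13/3)²) + 6579 = (-30439 + 1194*(169/9)) + 6579 = (-30439 + 67262/3) + 6579 = -24055/3 + 6579 = -4318/3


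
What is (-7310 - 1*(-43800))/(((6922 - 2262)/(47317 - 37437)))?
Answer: 18026060/233 ≈ 77365.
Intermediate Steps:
(-7310 - 1*(-43800))/(((6922 - 2262)/(47317 - 37437))) = (-7310 + 43800)/((4660/9880)) = 36490/((4660*(1/9880))) = 36490/(233/494) = 36490*(494/233) = 18026060/233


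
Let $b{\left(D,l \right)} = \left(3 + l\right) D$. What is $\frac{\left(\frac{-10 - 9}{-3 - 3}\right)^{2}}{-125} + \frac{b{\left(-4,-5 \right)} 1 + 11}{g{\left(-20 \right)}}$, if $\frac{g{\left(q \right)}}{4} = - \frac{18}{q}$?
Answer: $\frac{23389}{4500} \approx 5.1976$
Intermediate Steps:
$g{\left(q \right)} = - \frac{72}{q}$ ($g{\left(q \right)} = 4 \left(- \frac{18}{q}\right) = - \frac{72}{q}$)
$b{\left(D,l \right)} = D \left(3 + l\right)$
$\frac{\left(\frac{-10 - 9}{-3 - 3}\right)^{2}}{-125} + \frac{b{\left(-4,-5 \right)} 1 + 11}{g{\left(-20 \right)}} = \frac{\left(\frac{-10 - 9}{-3 - 3}\right)^{2}}{-125} + \frac{- 4 \left(3 - 5\right) 1 + 11}{\left(-72\right) \frac{1}{-20}} = \left(- \frac{19}{-6}\right)^{2} \left(- \frac{1}{125}\right) + \frac{\left(-4\right) \left(-2\right) 1 + 11}{\left(-72\right) \left(- \frac{1}{20}\right)} = \left(\left(-19\right) \left(- \frac{1}{6}\right)\right)^{2} \left(- \frac{1}{125}\right) + \frac{8 \cdot 1 + 11}{\frac{18}{5}} = \left(\frac{19}{6}\right)^{2} \left(- \frac{1}{125}\right) + \left(8 + 11\right) \frac{5}{18} = \frac{361}{36} \left(- \frac{1}{125}\right) + 19 \cdot \frac{5}{18} = - \frac{361}{4500} + \frac{95}{18} = \frac{23389}{4500}$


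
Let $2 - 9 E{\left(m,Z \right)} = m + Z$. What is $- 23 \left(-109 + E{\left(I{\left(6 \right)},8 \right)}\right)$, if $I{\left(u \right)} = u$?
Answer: $\frac{7613}{3} \approx 2537.7$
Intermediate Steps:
$E{\left(m,Z \right)} = \frac{2}{9} - \frac{Z}{9} - \frac{m}{9}$ ($E{\left(m,Z \right)} = \frac{2}{9} - \frac{m + Z}{9} = \frac{2}{9} - \frac{Z + m}{9} = \frac{2}{9} - \left(\frac{Z}{9} + \frac{m}{9}\right) = \frac{2}{9} - \frac{Z}{9} - \frac{m}{9}$)
$- 23 \left(-109 + E{\left(I{\left(6 \right)},8 \right)}\right) = - 23 \left(-109 - \frac{4}{3}\right) = \left(-23\right) \left(- \frac{331}{3}\right) = \frac{7613}{3}$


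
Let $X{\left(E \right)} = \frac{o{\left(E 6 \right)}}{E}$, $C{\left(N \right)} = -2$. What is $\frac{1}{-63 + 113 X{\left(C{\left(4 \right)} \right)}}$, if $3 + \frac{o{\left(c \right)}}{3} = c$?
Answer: $\frac{2}{4959} \approx 0.00040331$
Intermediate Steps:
$o{\left(c \right)} = -9 + 3 c$
$X{\left(E \right)} = \frac{-9 + 18 E}{E}$ ($X{\left(E \right)} = \frac{-9 + 3 E 6}{E} = \frac{-9 + 3 \cdot 6 E}{E} = \frac{-9 + 18 E}{E}$)
$\frac{1}{-63 + 113 X{\left(C{\left(4 \right)} \right)}} = \frac{1}{-63 + 113 \left(18 - \frac{9}{-2}\right)} = \frac{1}{-63 + 113 \left(18 - - \frac{9}{2}\right)} = \frac{1}{-63 + 113 \left(18 + \frac{9}{2}\right)} = \frac{1}{-63 + 113 \cdot \frac{45}{2}} = \frac{1}{-63 + \frac{5085}{2}} = \frac{1}{\frac{4959}{2}} = \frac{2}{4959}$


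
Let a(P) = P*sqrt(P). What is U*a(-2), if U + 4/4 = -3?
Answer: 8*I*sqrt(2) ≈ 11.314*I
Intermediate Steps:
a(P) = P**(3/2)
U = -4 (U = -1 - 3 = -4)
U*a(-2) = -(-8)*I*sqrt(2) = 8*I*sqrt(2)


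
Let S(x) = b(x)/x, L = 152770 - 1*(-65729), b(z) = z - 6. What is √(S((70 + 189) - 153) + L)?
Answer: √613766341/53 ≈ 467.44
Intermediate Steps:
b(z) = -6 + z
L = 218499 (L = 152770 + 65729 = 218499)
S(x) = (-6 + x)/x
√(S((70 + 189) - 153) + L) = √((-6 + ((70 + 189) - 153))/((70 + 189) - 153) + 218499) = √((-6 + (259 - 153))/(259 - 153) + 218499) = √((-6 + 106)/106 + 218499) = √((1/106)*100 + 218499) = √(50/53 + 218499) = √(11580497/53) = √613766341/53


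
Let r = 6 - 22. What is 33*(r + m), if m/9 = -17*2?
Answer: -10626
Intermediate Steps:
r = -16
m = -306 (m = 9*(-17*2) = 9*(-34) = -306)
33*(r + m) = 33*(-16 - 306) = 33*(-322) = -10626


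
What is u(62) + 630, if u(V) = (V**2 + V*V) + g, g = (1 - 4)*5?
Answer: 8303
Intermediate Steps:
g = -15 (g = -3*5 = -15)
u(V) = -15 + 2*V**2 (u(V) = (V**2 + V*V) - 15 = (V**2 + V**2) - 15 = 2*V**2 - 15 = -15 + 2*V**2)
u(62) + 630 = (-15 + 2*62**2) + 630 = (-15 + 2*3844) + 630 = (-15 + 7688) + 630 = 7673 + 630 = 8303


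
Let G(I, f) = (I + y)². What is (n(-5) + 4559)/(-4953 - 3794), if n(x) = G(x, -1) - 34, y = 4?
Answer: -4526/8747 ≈ -0.51743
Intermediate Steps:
G(I, f) = (4 + I)² (G(I, f) = (I + 4)² = (4 + I)²)
n(x) = -34 + (4 + x)² (n(x) = (4 + x)² - 34 = -34 + (4 + x)²)
(n(-5) + 4559)/(-4953 - 3794) = ((-34 + (4 - 5)²) + 4559)/(-4953 - 3794) = ((-34 + (-1)²) + 4559)/(-8747) = ((-34 + 1) + 4559)*(-1/8747) = (-33 + 4559)*(-1/8747) = 4526*(-1/8747) = -4526/8747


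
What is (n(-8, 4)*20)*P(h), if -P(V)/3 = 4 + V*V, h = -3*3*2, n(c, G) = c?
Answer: 157440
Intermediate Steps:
h = -18 (h = -9*2 = -18)
P(V) = -12 - 3*V² (P(V) = -3*(4 + V*V) = -3*(4 + V²) = -12 - 3*V²)
(n(-8, 4)*20)*P(h) = (-8*20)*(-12 - 3*(-18)²) = -160*(-12 - 3*324) = -160*(-12 - 972) = -160*(-984) = 157440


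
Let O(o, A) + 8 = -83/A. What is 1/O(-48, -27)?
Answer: -27/133 ≈ -0.20301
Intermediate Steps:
O(o, A) = -8 - 83/A
1/O(-48, -27) = 1/(-8 - 83/(-27)) = 1/(-8 - 83*(-1/27)) = 1/(-8 + 83/27) = 1/(-133/27) = -27/133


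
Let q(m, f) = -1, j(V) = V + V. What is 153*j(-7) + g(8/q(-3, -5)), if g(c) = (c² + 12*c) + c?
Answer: -2182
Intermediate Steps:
j(V) = 2*V
g(c) = c² + 13*c
153*j(-7) + g(8/q(-3, -5)) = 153*(2*(-7)) + (8/(-1))*(13 + 8/(-1)) = 153*(-14) + (8*(-1))*(13 + 8*(-1)) = -2142 - 8*(13 - 8) = -2142 - 8*5 = -2142 - 40 = -2182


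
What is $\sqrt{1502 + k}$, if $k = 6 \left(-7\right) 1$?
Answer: $2 \sqrt{365} \approx 38.21$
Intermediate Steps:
$k = -42$ ($k = \left(-42\right) 1 = -42$)
$\sqrt{1502 + k} = \sqrt{1502 - 42} = \sqrt{1460} = 2 \sqrt{365}$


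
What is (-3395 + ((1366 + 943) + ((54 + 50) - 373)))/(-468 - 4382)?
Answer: 271/970 ≈ 0.27938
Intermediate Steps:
(-3395 + ((1366 + 943) + ((54 + 50) - 373)))/(-468 - 4382) = (-3395 + (2309 + (104 - 373)))/(-4850) = (-3395 + (2309 - 269))*(-1/4850) = (-3395 + 2040)*(-1/4850) = -1355*(-1/4850) = 271/970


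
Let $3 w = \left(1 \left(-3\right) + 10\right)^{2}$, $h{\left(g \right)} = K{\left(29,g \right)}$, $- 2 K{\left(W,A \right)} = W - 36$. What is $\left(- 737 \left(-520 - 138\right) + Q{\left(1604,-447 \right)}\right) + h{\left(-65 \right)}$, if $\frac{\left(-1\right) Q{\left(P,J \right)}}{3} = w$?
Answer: $\frac{969801}{2} \approx 4.849 \cdot 10^{5}$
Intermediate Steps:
$K{\left(W,A \right)} = 18 - \frac{W}{2}$ ($K{\left(W,A \right)} = - \frac{W - 36}{2} = - \frac{-36 + W}{2} = 18 - \frac{W}{2}$)
$h{\left(g \right)} = \frac{7}{2}$ ($h{\left(g \right)} = 18 - \frac{29}{2} = \frac{7}{2}$)
$w = \frac{49}{3}$ ($w = \frac{\left(1 \left(-3\right) + 10\right)^{2}}{3} = \frac{\left(-3 + 10\right)^{2}}{3} = \frac{7^{2}}{3} = \frac{1}{3} \cdot 49 = \frac{49}{3} \approx 16.333$)
$Q{\left(P,J \right)} = -49$ ($Q{\left(P,J \right)} = \left(-3\right) \frac{49}{3} = -49$)
$\left(- 737 \left(-520 - 138\right) + Q{\left(1604,-447 \right)}\right) + h{\left(-65 \right)} = \left(- 737 \left(-520 - 138\right) - 49\right) + \frac{7}{2} = \left(\left(-737\right) \left(-658\right) - 49\right) + \frac{7}{2} = \left(484946 - 49\right) + \frac{7}{2} = 484897 + \frac{7}{2} = \frac{969801}{2}$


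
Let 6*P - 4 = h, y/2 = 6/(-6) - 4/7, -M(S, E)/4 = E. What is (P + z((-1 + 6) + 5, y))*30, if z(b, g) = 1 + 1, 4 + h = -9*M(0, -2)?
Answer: -300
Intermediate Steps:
M(S, E) = -4*E
h = -76 (h = -4 - (-36)*(-2) = -4 - 9*8 = -4 - 72 = -76)
y = -22/7 (y = 2*(6/(-6) - 4/7) = 2*(6*(-1/6) - 4*1/7) = 2*(-1 - 4/7) = 2*(-11/7) = -22/7 ≈ -3.1429)
P = -12 (P = 2/3 + (1/6)*(-76) = 2/3 - 38/3 = -12)
z(b, g) = 2
(P + z((-1 + 6) + 5, y))*30 = (-12 + 2)*30 = -10*30 = -300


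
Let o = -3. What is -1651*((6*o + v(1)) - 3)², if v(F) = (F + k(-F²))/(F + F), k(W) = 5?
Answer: -534924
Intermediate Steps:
v(F) = (5 + F)/(2*F) (v(F) = (F + 5)/(F + F) = (5 + F)/((2*F)) = (5 + F)*(1/(2*F)) = (5 + F)/(2*F))
-1651*((6*o + v(1)) - 3)² = -1651*((6*(-3) + (½)*(5 + 1)/1) - 3)² = -1651*((-18 + (½)*1*6) - 3)² = -1651*((-18 + 3) - 3)² = -1651*(-15 - 3)² = -1651*(-18)² = -1651*324 = -534924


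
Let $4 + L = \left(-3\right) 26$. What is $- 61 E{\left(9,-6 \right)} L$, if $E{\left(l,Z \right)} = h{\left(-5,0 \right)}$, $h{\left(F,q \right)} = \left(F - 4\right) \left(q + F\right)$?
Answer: $225090$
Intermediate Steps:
$h{\left(F,q \right)} = \left(-4 + F\right) \left(F + q\right)$
$E{\left(l,Z \right)} = 45$ ($E{\left(l,Z \right)} = \left(-5\right)^{2} - -20 - 0 - 0 = 25 + 20 + 0 + 0 = 45$)
$L = -82$ ($L = -4 - 78 = -82$)
$- 61 E{\left(9,-6 \right)} L = \left(-61\right) 45 \left(-82\right) = \left(-2745\right) \left(-82\right) = 225090$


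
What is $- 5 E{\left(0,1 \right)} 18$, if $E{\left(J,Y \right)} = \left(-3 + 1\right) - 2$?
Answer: $360$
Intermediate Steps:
$E{\left(J,Y \right)} = -4$ ($E{\left(J,Y \right)} = -2 - 2 = -4$)
$- 5 E{\left(0,1 \right)} 18 = \left(-5\right) \left(-4\right) 18 = 20 \cdot 18 = 360$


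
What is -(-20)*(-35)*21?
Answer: -14700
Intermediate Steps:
-(-20)*(-35)*21 = -20*35*21 = -700*21 = -14700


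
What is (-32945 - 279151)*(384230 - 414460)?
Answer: 9434662080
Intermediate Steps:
(-32945 - 279151)*(384230 - 414460) = -312096*(-30230) = 9434662080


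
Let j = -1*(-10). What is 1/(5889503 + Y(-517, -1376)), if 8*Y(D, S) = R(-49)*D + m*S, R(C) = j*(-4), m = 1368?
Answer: 1/5656792 ≈ 1.7678e-7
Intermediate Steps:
j = 10
R(C) = -40 (R(C) = 10*(-4) = -40)
Y(D, S) = -5*D + 171*S (Y(D, S) = (-40*D + 1368*S)/8 = -5*D + 171*S)
1/(5889503 + Y(-517, -1376)) = 1/(5889503 + (-5*(-517) + 171*(-1376))) = 1/(5889503 + (2585 - 235296)) = 1/(5889503 - 232711) = 1/5656792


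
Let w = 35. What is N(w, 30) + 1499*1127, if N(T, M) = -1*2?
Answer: 1689371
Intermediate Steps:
N(T, M) = -2
N(w, 30) + 1499*1127 = -2 + 1499*1127 = -2 + 1689373 = 1689371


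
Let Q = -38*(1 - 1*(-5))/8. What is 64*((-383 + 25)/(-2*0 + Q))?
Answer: 45824/57 ≈ 803.93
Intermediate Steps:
Q = -57/2 (Q = -38*(1 + 5)/8 = -228/8 = -38*3/4 = -57/2 ≈ -28.500)
64*((-383 + 25)/(-2*0 + Q)) = 64*((-383 + 25)/(-2*0 - 57/2)) = 64*(-358/(0 - 57/2)) = 64*(-358/(-57/2)) = 64*(-358*(-2/57)) = 64*(716/57) = 45824/57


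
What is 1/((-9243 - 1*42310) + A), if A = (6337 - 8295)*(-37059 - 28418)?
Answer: 1/128152413 ≈ 7.8032e-9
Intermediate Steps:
A = 128203966 (A = -1958*(-65477) = 128203966)
1/((-9243 - 1*42310) + A) = 1/((-9243 - 1*42310) + 128203966) = 1/((-9243 - 42310) + 128203966) = 1/(-51553 + 128203966) = 1/128152413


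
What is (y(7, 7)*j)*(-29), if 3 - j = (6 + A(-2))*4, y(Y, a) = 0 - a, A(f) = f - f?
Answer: -4263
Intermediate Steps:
A(f) = 0
y(Y, a) = -a
j = -21 (j = 3 - (6 + 0)*4 = 3 - 6*4 = 3 - 1*24 = 3 - 24 = -21)
(y(7, 7)*j)*(-29) = (-1*7*(-21))*(-29) = -7*(-21)*(-29) = 147*(-29) = -4263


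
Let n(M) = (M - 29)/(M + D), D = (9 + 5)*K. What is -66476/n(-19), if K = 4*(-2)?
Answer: -2177089/12 ≈ -1.8142e+5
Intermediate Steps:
K = -8
D = -112 (D = (9 + 5)*(-8) = 14*(-8) = -112)
n(M) = (-29 + M)/(-112 + M) (n(M) = (M - 29)/(M - 112) = (-29 + M)/(-112 + M))
-66476/n(-19) = -66476*(-112 - 19)/(-29 - 19) = -66476/(-48/(-131)) = -66476/((-1/131*(-48))) = -66476/48/131 = -66476*131/48 = -2177089/12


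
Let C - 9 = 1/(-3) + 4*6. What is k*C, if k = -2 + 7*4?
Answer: 2548/3 ≈ 849.33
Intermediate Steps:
k = 26 (k = -2 + 28 = 26)
C = 98/3 (C = 9 + (1/(-3) + 4*6) = 9 + (-⅓ + 24) = 9 + 71/3 = 98/3 ≈ 32.667)
k*C = 26*(98/3) = 2548/3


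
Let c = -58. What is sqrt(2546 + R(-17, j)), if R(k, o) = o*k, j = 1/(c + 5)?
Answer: 3*sqrt(794735)/53 ≈ 50.461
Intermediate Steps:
j = -1/53 (j = 1/(-58 + 5) = 1/(-53) = -1/53 ≈ -0.018868)
R(k, o) = k*o
sqrt(2546 + R(-17, j)) = sqrt(2546 - 17*(-1/53)) = sqrt(2546 + 17/53) = sqrt(134955/53) = 3*sqrt(794735)/53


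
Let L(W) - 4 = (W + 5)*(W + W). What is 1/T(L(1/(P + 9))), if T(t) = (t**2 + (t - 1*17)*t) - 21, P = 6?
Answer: -50625/2873617 ≈ -0.017617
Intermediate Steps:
L(W) = 4 + 2*W*(5 + W) (L(W) = 4 + (W + 5)*(W + W) = 4 + (5 + W)*(2*W) = 4 + 2*W*(5 + W))
T(t) = -21 + t**2 + t*(-17 + t) (T(t) = (t**2 + (t - 17)*t) - 21 = (t**2 + (-17 + t)*t) - 21 = (t**2 + t*(-17 + t)) - 21 = -21 + t**2 + t*(-17 + t))
1/T(L(1/(P + 9))) = 1/(-21 - 17*(4 + 2*(1/(6 + 9))**2 + 10/(6 + 9)) + 2*(4 + 2*(1/(6 + 9))**2 + 10/(6 + 9))**2) = 1/(-21 - 17*(4 + 2*(1/15)**2 + 10/15) + 2*(4 + 2*(1/15)**2 + 10/15)**2) = 1/(-21 - 17*(4 + 2*(1/15)**2 + 10*(1/15)) + 2*(4 + 2*(1/15)**2 + 10*(1/15))**2) = 1/(-21 - 17*(4 + 2*(1/225) + 2/3) + 2*(4 + 2*(1/225) + 2/3)**2) = 1/(-21 - 17*(4 + 2/225 + 2/3) + 2*(4 + 2/225 + 2/3)**2) = 1/(-21 - 17*1052/225 + 2*(1052/225)**2) = 1/(-21 - 17884/225 + 2*(1106704/50625)) = 1/(-21 - 17884/225 + 2213408/50625) = 1/(-2873617/50625) = -50625/2873617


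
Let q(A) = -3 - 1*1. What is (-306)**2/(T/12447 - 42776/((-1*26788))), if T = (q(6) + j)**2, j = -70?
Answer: 3902634197262/84890495 ≈ 45973.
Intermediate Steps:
q(A) = -4 (q(A) = -3 - 1 = -4)
T = 5476 (T = (-4 - 70)**2 = (-74)**2 = 5476)
(-306)**2/(T/12447 - 42776/((-1*26788))) = (-306)**2/(5476/12447 - 42776/((-1*26788))) = 93636/(5476*(1/12447) - 42776/(-26788)) = 93636/(5476/12447 - 42776*(-1/26788)) = 93636/(5476/12447 + 10694/6697) = 93636/(169780990/83357559) = 93636*(83357559/169780990) = 3902634197262/84890495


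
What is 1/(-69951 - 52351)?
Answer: -1/122302 ≈ -8.1765e-6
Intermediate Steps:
1/(-69951 - 52351) = 1/(-122302) = -1/122302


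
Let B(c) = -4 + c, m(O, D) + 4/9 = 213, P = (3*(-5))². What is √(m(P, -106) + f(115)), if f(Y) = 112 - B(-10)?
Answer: √3047/3 ≈ 18.400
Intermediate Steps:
P = 225 (P = (-15)² = 225)
m(O, D) = 1913/9 (m(O, D) = -4/9 + 213 = 1913/9)
f(Y) = 126 (f(Y) = 112 - (-4 - 10) = 112 - 1*(-14) = 112 + 14 = 126)
√(m(P, -106) + f(115)) = √(1913/9 + 126) = √(3047/9) = √3047/3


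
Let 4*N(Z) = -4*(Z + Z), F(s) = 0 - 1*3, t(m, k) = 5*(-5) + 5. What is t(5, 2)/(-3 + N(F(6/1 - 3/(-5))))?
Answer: -20/3 ≈ -6.6667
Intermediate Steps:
t(m, k) = -20 (t(m, k) = -25 + 5 = -20)
F(s) = -3 (F(s) = 0 - 3 = -3)
N(Z) = -2*Z (N(Z) = (-4*(Z + Z))/4 = (-8*Z)/4 = -2*Z)
t(5, 2)/(-3 + N(F(6/1 - 3/(-5)))) = -20/(-3 - 2*(-3)) = -20/(-3 + 6) = -20/3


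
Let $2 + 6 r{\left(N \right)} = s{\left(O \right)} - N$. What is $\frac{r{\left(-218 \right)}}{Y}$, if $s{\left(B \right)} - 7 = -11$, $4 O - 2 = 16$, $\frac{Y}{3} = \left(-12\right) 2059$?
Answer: $- \frac{53}{111186} \approx -0.00047668$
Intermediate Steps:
$Y = -74124$ ($Y = 3 \left(\left(-12\right) 2059\right) = 3 \left(-24708\right) = -74124$)
$O = \frac{9}{2}$ ($O = \frac{1}{2} + \frac{1}{4} \cdot 16 = \frac{1}{2} + 4 = \frac{9}{2} \approx 4.5$)
$s{\left(B \right)} = -4$ ($s{\left(B \right)} = 7 - 11 = -4$)
$r{\left(N \right)} = -1 - \frac{N}{6}$ ($r{\left(N \right)} = - \frac{1}{3} + \frac{-4 - N}{6} = - \frac{1}{3} - \left(\frac{2}{3} + \frac{N}{6}\right) = -1 - \frac{N}{6}$)
$\frac{r{\left(-218 \right)}}{Y} = \frac{-1 - - \frac{109}{3}}{-74124} = \left(-1 + \frac{109}{3}\right) \left(- \frac{1}{74124}\right) = \frac{106}{3} \left(- \frac{1}{74124}\right) = - \frac{53}{111186}$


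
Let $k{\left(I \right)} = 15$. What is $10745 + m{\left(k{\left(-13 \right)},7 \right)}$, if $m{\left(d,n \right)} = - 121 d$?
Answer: $8930$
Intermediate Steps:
$10745 + m{\left(k{\left(-13 \right)},7 \right)} = 10745 - 1815 = 8930$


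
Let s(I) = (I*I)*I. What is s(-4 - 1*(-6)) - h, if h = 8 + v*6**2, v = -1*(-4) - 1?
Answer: -108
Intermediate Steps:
v = 3 (v = 4 - 1 = 3)
s(I) = I**3 (s(I) = I**2*I = I**3)
h = 116 (h = 8 + 3*6**2 = 8 + 3*36 = 8 + 108 = 116)
s(-4 - 1*(-6)) - h = (-4 - 1*(-6))**3 - 1*116 = (-4 + 6)**3 - 116 = 2**3 - 116 = 8 - 116 = -108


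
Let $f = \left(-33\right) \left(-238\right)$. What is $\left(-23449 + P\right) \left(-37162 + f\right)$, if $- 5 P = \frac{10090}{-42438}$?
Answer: $\frac{14582585841176}{21219} \approx 6.8724 \cdot 10^{8}$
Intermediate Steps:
$f = 7854$
$P = \frac{1009}{21219}$ ($P = - \frac{10090 \frac{1}{-42438}}{5} = - \frac{10090 \left(- \frac{1}{42438}\right)}{5} = \left(- \frac{1}{5}\right) \left(- \frac{5045}{21219}\right) = \frac{1009}{21219} \approx 0.047552$)
$\left(-23449 + P\right) \left(-37162 + f\right) = \left(-23449 + \frac{1009}{21219}\right) \left(-37162 + 7854\right) = \left(- \frac{497563322}{21219}\right) \left(-29308\right) = \frac{14582585841176}{21219}$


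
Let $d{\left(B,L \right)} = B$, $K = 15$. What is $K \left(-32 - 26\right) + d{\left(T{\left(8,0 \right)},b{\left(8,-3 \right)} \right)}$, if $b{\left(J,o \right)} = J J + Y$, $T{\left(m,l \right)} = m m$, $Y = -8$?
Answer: $-806$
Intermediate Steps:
$T{\left(m,l \right)} = m^{2}$
$b{\left(J,o \right)} = -8 + J^{2}$ ($b{\left(J,o \right)} = J J - 8 = J^{2} - 8 = -8 + J^{2}$)
$K \left(-32 - 26\right) + d{\left(T{\left(8,0 \right)},b{\left(8,-3 \right)} \right)} = 15 \left(-32 - 26\right) + 8^{2} = 15 \left(-58\right) + 64 = -870 + 64 = -806$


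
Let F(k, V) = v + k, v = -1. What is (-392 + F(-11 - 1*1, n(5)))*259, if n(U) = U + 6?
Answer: -104895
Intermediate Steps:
n(U) = 6 + U
F(k, V) = -1 + k
(-392 + F(-11 - 1*1, n(5)))*259 = (-392 + (-1 + (-11 - 1*1)))*259 = (-392 + (-1 + (-11 - 1)))*259 = (-392 + (-1 - 12))*259 = (-392 - 13)*259 = -405*259 = -104895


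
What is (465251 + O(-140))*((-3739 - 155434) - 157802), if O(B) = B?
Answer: -147428559225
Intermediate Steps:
(465251 + O(-140))*((-3739 - 155434) - 157802) = (465251 - 140)*((-3739 - 155434) - 157802) = 465111*(-159173 - 157802) = 465111*(-316975) = -147428559225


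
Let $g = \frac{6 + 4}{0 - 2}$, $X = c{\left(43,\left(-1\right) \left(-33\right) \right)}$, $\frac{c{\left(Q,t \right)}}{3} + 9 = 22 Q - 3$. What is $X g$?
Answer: $-14010$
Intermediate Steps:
$c{\left(Q,t \right)} = -36 + 66 Q$ ($c{\left(Q,t \right)} = -27 + 3 \left(22 Q - 3\right) = -27 + 3 \left(-3 + 22 Q\right) = -27 + \left(-9 + 66 Q\right) = -36 + 66 Q$)
$X = 2802$ ($X = -36 + 66 \cdot 43 = -36 + 2838 = 2802$)
$g = -5$ ($g = \frac{10}{-2} = 10 \left(- \frac{1}{2}\right) = -5$)
$X g = 2802 \left(-5\right) = -14010$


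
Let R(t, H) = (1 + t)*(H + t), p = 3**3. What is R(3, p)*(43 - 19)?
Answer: 2880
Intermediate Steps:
p = 27
R(3, p)*(43 - 19) = (27 + 3 + 3**2 + 27*3)*(43 - 19) = (27 + 3 + 9 + 81)*24 = 120*24 = 2880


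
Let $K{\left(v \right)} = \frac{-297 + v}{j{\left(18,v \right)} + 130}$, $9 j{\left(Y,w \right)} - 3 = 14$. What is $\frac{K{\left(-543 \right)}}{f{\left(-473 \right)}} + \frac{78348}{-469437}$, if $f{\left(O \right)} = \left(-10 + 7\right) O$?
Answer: $- \frac{15057181396}{87855291029} \approx -0.17139$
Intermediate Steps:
$j{\left(Y,w \right)} = \frac{17}{9}$ ($j{\left(Y,w \right)} = \frac{1}{3} + \frac{1}{9} \cdot 14 = \frac{1}{3} + \frac{14}{9} = \frac{17}{9}$)
$K{\left(v \right)} = - \frac{2673}{1187} + \frac{9 v}{1187}$ ($K{\left(v \right)} = \frac{-297 + v}{\frac{17}{9} + 130} = \frac{-297 + v}{\frac{1187}{9}} = \left(-297 + v\right) \frac{9}{1187} = - \frac{2673}{1187} + \frac{9 v}{1187}$)
$f{\left(O \right)} = - 3 O$
$\frac{K{\left(-543 \right)}}{f{\left(-473 \right)}} + \frac{78348}{-469437} = \frac{- \frac{2673}{1187} + \frac{9}{1187} \left(-543\right)}{\left(-3\right) \left(-473\right)} + \frac{78348}{-469437} = \frac{- \frac{2673}{1187} - \frac{4887}{1187}}{1419} + 78348 \left(- \frac{1}{469437}\right) = \left(- \frac{7560}{1187}\right) \frac{1}{1419} - \frac{26116}{156479} = - \frac{2520}{561451} - \frac{26116}{156479} = - \frac{15057181396}{87855291029}$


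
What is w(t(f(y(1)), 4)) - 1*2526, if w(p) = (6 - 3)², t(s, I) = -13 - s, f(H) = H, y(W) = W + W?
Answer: -2517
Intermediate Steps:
y(W) = 2*W
w(p) = 9 (w(p) = 3² = 9)
w(t(f(y(1)), 4)) - 1*2526 = 9 - 1*2526 = 9 - 2526 = -2517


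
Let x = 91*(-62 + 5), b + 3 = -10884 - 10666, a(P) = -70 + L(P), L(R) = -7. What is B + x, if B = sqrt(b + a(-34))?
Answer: -5187 + I*sqrt(21630) ≈ -5187.0 + 147.07*I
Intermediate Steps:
a(P) = -77 (a(P) = -70 - 7 = -77)
b = -21553 (b = -3 + (-10884 - 10666) = -3 - 21550 = -21553)
x = -5187 (x = 91*(-57) = -5187)
B = I*sqrt(21630) (B = sqrt(-21553 - 77) = sqrt(-21630) = I*sqrt(21630) ≈ 147.07*I)
B + x = I*sqrt(21630) - 5187 = -5187 + I*sqrt(21630)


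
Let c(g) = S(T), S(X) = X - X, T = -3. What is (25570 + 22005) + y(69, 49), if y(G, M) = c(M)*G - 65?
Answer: 47510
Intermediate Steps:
S(X) = 0
c(g) = 0
y(G, M) = -65 (y(G, M) = 0*G - 65 = 0 - 65 = -65)
(25570 + 22005) + y(69, 49) = (25570 + 22005) - 65 = 47575 - 65 = 47510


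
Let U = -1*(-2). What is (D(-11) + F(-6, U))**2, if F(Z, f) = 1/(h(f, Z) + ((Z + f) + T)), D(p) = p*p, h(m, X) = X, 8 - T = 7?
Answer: 1183744/81 ≈ 14614.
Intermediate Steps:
T = 1 (T = 8 - 1*7 = 8 - 7 = 1)
D(p) = p**2
U = 2
F(Z, f) = 1/(1 + f + 2*Z) (F(Z, f) = 1/(Z + ((Z + f) + 1)) = 1/(Z + (1 + Z + f)) = 1/(1 + f + 2*Z))
(D(-11) + F(-6, U))**2 = ((-11)**2 + 1/(1 + 2 + 2*(-6)))**2 = (121 + 1/(1 + 2 - 12))**2 = (121 + 1/(-9))**2 = (121 - 1/9)**2 = (1088/9)**2 = 1183744/81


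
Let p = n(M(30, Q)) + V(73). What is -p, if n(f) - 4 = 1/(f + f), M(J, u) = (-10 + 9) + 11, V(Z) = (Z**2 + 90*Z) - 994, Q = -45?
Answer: -218181/20 ≈ -10909.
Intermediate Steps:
V(Z) = -994 + Z**2 + 90*Z
M(J, u) = 10 (M(J, u) = -1 + 11 = 10)
n(f) = 4 + 1/(2*f) (n(f) = 4 + 1/(f + f) = 4 + 1/(2*f))
p = 218181/20 (p = (4 + (1/2)/10) + (-994 + 73**2 + 90*73) = (4 + (1/2)*(1/10)) + (-994 + 5329 + 6570) = (4 + 1/20) + 10905 = 81/20 + 10905 = 218181/20 ≈ 10909.)
-p = -1*218181/20 = -218181/20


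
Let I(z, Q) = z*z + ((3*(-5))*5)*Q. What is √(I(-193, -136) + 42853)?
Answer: √90302 ≈ 300.50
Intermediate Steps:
I(z, Q) = z² - 75*Q (I(z, Q) = z² + (-15*5)*Q = z² - 75*Q)
√(I(-193, -136) + 42853) = √(((-193)² - 75*(-136)) + 42853) = √((37249 + 10200) + 42853) = √(47449 + 42853) = √90302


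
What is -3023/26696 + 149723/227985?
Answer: 3307806553/6086287560 ≈ 0.54348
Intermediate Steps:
-3023/26696 + 149723/227985 = 3307806553/6086287560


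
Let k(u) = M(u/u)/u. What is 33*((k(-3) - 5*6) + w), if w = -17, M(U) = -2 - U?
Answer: -1518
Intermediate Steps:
k(u) = -3/u (k(u) = (-2 - u/u)/u = (-2 - 1*1)/u = (-2 - 1)/u = -3/u)
33*((k(-3) - 5*6) + w) = 33*((-3/(-3) - 5*6) - 17) = 33*((-3*(-⅓) - 30) - 17) = 33*((1 - 30) - 17) = 33*(-29 - 17) = 33*(-46) = -1518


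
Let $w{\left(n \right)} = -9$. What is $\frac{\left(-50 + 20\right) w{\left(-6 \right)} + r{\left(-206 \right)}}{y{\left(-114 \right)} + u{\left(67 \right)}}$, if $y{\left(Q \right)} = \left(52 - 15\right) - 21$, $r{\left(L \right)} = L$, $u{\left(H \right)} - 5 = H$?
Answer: $\frac{8}{11} \approx 0.72727$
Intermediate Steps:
$u{\left(H \right)} = 5 + H$
$y{\left(Q \right)} = 16$ ($y{\left(Q \right)} = 37 - 21 = 16$)
$\frac{\left(-50 + 20\right) w{\left(-6 \right)} + r{\left(-206 \right)}}{y{\left(-114 \right)} + u{\left(67 \right)}} = \frac{\left(-50 + 20\right) \left(-9\right) - 206}{16 + \left(5 + 67\right)} = \frac{\left(-30\right) \left(-9\right) - 206}{16 + 72} = \frac{270 - 206}{88} = 64 \cdot \frac{1}{88} = \frac{8}{11}$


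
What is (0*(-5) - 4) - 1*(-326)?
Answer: 322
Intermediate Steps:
(0*(-5) - 4) - 1*(-326) = (0 - 4) + 326 = -4 + 326 = 322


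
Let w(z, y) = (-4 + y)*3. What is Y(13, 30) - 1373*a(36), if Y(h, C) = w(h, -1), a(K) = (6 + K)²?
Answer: -2421987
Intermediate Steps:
w(z, y) = -12 + 3*y
Y(h, C) = -15 (Y(h, C) = -12 + 3*(-1) = -12 - 3 = -15)
Y(13, 30) - 1373*a(36) = -15 - 1373*(6 + 36)² = -15 - 1373*42² = -15 - 1373*1764 = -15 - 2421972 = -2421987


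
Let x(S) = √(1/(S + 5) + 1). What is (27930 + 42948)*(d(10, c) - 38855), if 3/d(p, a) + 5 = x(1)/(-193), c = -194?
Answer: -15387582945034650/5587343 + 41038362*√42/5587343 ≈ -2.7540e+9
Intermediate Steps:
x(S) = √(1 + 1/(5 + S)) (x(S) = √(1/(5 + S) + 1) = √(1 + 1/(5 + S)))
d(p, a) = 3/(-5 - √42/1158) (d(p, a) = 3/(-5 + √((6 + 1)/(5 + 1))/(-193)) = 3/(-5 + √(7/6)*(-1/193)) = 3/(-5 + (√42/6)*(-1/193)) = 3/(-5 - √42/1158))
(27930 + 42948)*(d(10, c) - 38855) = (27930 + 42948)*((-3352410/5587343 + 579*√42/5587343) - 38855) = 70878*(-217099564675/5587343 + 579*√42/5587343) = -15387582945034650/5587343 + 41038362*√42/5587343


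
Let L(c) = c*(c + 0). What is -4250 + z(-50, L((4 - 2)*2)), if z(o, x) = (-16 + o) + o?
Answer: -4366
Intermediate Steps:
L(c) = c**2 (L(c) = c*c = c**2)
z(o, x) = -16 + 2*o
-4250 + z(-50, L((4 - 2)*2)) = -4250 + (-16 + 2*(-50)) = -4250 + (-16 - 100) = -4250 - 116 = -4366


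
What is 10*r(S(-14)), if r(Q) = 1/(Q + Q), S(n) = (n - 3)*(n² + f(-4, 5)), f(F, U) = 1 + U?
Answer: -5/3434 ≈ -0.0014560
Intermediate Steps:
S(n) = (-3 + n)*(6 + n²) (S(n) = (n - 3)*(n² + (1 + 5)) = (-3 + n)*(n² + 6) = (-3 + n)*(6 + n²))
r(Q) = 1/(2*Q)
10*r(S(-14)) = 10*(1/(2*(-18 + (-14)³ - 3*(-14)² + 6*(-14)))) = 10*(1/(2*(-18 - 2744 - 3*196 - 84))) = 10*(1/(2*(-18 - 2744 - 588 - 84))) = 10*((½)/(-3434)) = 10*((½)*(-1/3434)) = 10*(-1/6868) = -5/3434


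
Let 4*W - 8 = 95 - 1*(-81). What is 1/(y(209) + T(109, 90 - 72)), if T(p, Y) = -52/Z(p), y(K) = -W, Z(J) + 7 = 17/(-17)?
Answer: -2/79 ≈ -0.025316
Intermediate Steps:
W = 46 (W = 2 + (95 - 1*(-81))/4 = 2 + (95 + 81)/4 = 2 + (¼)*176 = 2 + 44 = 46)
Z(J) = -8 (Z(J) = -7 + 17/(-17) = -7 + 17*(-1/17) = -7 - 1 = -8)
y(K) = -46 (y(K) = -1*46 = -46)
T(p, Y) = 13/2 (T(p, Y) = -52/(-8) = -52*(-⅛) = 13/2)
1/(y(209) + T(109, 90 - 72)) = 1/(-46 + 13/2) = 1/(-79/2) = -2/79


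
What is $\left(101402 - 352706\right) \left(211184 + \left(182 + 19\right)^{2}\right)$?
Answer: $-63224316840$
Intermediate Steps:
$\left(101402 - 352706\right) \left(211184 + \left(182 + 19\right)^{2}\right) = - 251304 \left(211184 + 201^{2}\right) = - 251304 \left(211184 + 40401\right) = \left(-251304\right) 251585 = -63224316840$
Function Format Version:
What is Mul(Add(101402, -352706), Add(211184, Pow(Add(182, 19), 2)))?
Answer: -63224316840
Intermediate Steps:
Mul(Add(101402, -352706), Add(211184, Pow(Add(182, 19), 2))) = Mul(-251304, Add(211184, Pow(201, 2))) = Mul(-251304, Add(211184, 40401)) = Mul(-251304, 251585) = -63224316840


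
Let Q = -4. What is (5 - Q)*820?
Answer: 7380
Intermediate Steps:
(5 - Q)*820 = (5 - 1*(-4))*820 = (5 + 4)*820 = 9*820 = 7380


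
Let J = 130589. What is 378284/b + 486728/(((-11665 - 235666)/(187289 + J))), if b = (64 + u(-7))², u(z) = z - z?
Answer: -158410015800415/253266944 ≈ -6.2547e+5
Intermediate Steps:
u(z) = 0
b = 4096 (b = (64 + 0)² = 64² = 4096)
378284/b + 486728/(((-11665 - 235666)/(187289 + J))) = 378284/4096 + 486728/(((-11665 - 235666)/(187289 + 130589))) = 378284*(1/4096) + 486728/((-247331/317878)) = 94571/1024 + 486728/((-247331*1/317878)) = 94571/1024 + 486728/(-247331/317878) = 94571/1024 + 486728*(-317878/247331) = 94571/1024 - 154720123184/247331 = -158410015800415/253266944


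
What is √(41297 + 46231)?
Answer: 2*√21882 ≈ 295.85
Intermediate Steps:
√(41297 + 46231) = √87528 = 2*√21882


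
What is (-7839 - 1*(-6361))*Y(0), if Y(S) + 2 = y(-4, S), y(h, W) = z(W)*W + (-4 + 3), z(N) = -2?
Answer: 4434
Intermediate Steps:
y(h, W) = -1 - 2*W (y(h, W) = -2*W + (-4 + 3) = -2*W - 1 = -1 - 2*W)
Y(S) = -3 - 2*S (Y(S) = -2 + (-1 - 2*S) = -3 - 2*S)
(-7839 - 1*(-6361))*Y(0) = (-7839 - 1*(-6361))*(-3 - 2*0) = (-7839 + 6361)*(-3 + 0) = -1478*(-3) = 4434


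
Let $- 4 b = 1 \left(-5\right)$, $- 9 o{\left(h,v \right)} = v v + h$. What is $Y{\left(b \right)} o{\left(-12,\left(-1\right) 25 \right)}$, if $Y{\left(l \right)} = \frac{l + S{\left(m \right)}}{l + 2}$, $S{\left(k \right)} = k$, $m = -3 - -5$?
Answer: $- \frac{613}{9} \approx -68.111$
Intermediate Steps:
$o{\left(h,v \right)} = - \frac{h}{9} - \frac{v^{2}}{9}$ ($o{\left(h,v \right)} = - \frac{v v + h}{9} = - \frac{v^{2} + h}{9} = - \frac{h + v^{2}}{9} = - \frac{h}{9} - \frac{v^{2}}{9}$)
$m = 2$ ($m = -3 + 5 = 2$)
$b = \frac{5}{4}$ ($b = - \frac{1 \left(-5\right)}{4} = \left(- \frac{1}{4}\right) \left(-5\right) = \frac{5}{4} \approx 1.25$)
$Y{\left(l \right)} = 1$ ($Y{\left(l \right)} = \frac{l + 2}{l + 2} = \frac{2 + l}{2 + l} = 1$)
$Y{\left(b \right)} o{\left(-12,\left(-1\right) 25 \right)} = 1 \left(\left(- \frac{1}{9}\right) \left(-12\right) - \frac{\left(\left(-1\right) 25\right)^{2}}{9}\right) = 1 \left(\frac{4}{3} - \frac{\left(-25\right)^{2}}{9}\right) = 1 \left(\frac{4}{3} - \frac{625}{9}\right) = 1 \left(- \frac{613}{9}\right) = - \frac{613}{9}$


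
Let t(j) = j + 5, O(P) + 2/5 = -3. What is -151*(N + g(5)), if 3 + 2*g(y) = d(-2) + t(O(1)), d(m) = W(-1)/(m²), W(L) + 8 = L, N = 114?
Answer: -677537/40 ≈ -16938.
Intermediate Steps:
O(P) = -17/5 (O(P) = -⅖ - 3 = -17/5)
W(L) = -8 + L
t(j) = 5 + j
d(m) = -9/m² (d(m) = (-8 - 1)/(m²) = -9/m²)
g(y) = -73/40 (g(y) = -3/2 + (-9/(-2)² + (5 - 17/5))/2 = -3/2 + (-9*¼ + 8/5)/2 = -3/2 + (-9/4 + 8/5)/2 = -3/2 + (½)*(-13/20) = -3/2 - 13/40 = -73/40)
-151*(N + g(5)) = -151*(114 - 73/40) = -151*4487/40 = -677537/40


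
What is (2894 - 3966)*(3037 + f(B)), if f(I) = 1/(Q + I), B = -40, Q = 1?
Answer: -126969824/39 ≈ -3.2556e+6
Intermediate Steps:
f(I) = 1/(1 + I)
(2894 - 3966)*(3037 + f(B)) = (2894 - 3966)*(3037 + 1/(1 - 40)) = -1072*(3037 + 1/(-39)) = -1072*(3037 - 1/39) = -1072*118442/39 = -126969824/39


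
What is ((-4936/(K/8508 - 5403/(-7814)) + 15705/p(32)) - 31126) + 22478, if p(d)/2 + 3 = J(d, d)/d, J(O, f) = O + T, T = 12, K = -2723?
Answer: -4296485332652/160492813 ≈ -26771.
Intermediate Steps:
J(O, f) = 12 + O (J(O, f) = O + 12 = 12 + O)
p(d) = -6 + 2*(12 + d)/d (p(d) = -6 + 2*((12 + d)/d) = -6 + 2*(12 + d)/d)
((-4936/(K/8508 - 5403/(-7814)) + 15705/p(32)) - 31126) + 22478 = ((-4936/(-2723/8508 - 5403/(-7814)) + 15705/(-4 + 24/32)) - 31126) + 22478 = ((-4936/(-2723*1/8508 - 5403*(-1/7814)) + 15705/(-4 + 24*(1/32))) - 31126) + 22478 = ((-4936/(-2723/8508 + 5403/7814) + 15705/(-4 + 3/4)) - 31126) + 22478 = ((-4936/12345601/33240756 + 15705/(-13/4)) - 31126) + 22478 = ((-4936*33240756/12345601 + 15705*(-4/13)) - 31126) + 22478 = ((-164076371616/12345601 - 62820/13) - 31126) + 22478 = (-2908543485828/160492813 - 31126) + 22478 = -7904042783266/160492813 + 22478 = -4296485332652/160492813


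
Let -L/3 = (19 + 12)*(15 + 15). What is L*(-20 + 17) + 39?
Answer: 8409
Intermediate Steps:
L = -2790 (L = -3*(19 + 12)*(15 + 15) = -93*30 = -3*930 = -2790)
L*(-20 + 17) + 39 = -2790*(-20 + 17) + 39 = -2790*(-3) + 39 = 8370 + 39 = 8409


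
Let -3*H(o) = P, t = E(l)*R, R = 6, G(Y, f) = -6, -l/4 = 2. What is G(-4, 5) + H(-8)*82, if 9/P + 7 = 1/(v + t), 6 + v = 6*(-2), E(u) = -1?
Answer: 4890/169 ≈ 28.935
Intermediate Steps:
l = -8 (l = -4*2 = -8)
v = -18 (v = -6 + 6*(-2) = -6 - 12 = -18)
t = -6 (t = -1*6 = -6)
P = -216/169 (P = 9/(-7 + 1/(-18 - 6)) = 9/(-7 + 1/(-24)) = 9/(-7 - 1/24) = 9/(-169/24) = 9*(-24/169) = -216/169 ≈ -1.2781)
H(o) = 72/169 (H(o) = -1/3*(-216/169) = 72/169)
G(-4, 5) + H(-8)*82 = -6 + (72/169)*82 = -6 + 5904/169 = 4890/169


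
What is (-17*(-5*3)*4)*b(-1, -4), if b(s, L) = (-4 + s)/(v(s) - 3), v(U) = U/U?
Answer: 2550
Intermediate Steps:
v(U) = 1
b(s, L) = 2 - s/2 (b(s, L) = (-4 + s)/(1 - 3) = (-4 + s)/(-2) = (-4 + s)*(-1/2) = 2 - s/2)
(-17*(-5*3)*4)*b(-1, -4) = (-17*(-5*3)*4)*(2 - 1/2*(-1)) = (-(-255)*4)*(2 + 1/2) = -17*(-60)*(5/2) = 1020*(5/2) = 2550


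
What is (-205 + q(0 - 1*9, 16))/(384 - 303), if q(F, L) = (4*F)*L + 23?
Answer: -758/81 ≈ -9.3580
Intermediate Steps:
q(F, L) = 23 + 4*F*L (q(F, L) = 4*F*L + 23 = 23 + 4*F*L)
(-205 + q(0 - 1*9, 16))/(384 - 303) = (-205 + (23 + 4*(0 - 1*9)*16))/(384 - 303) = (-205 + (23 + 4*(0 - 9)*16))/81 = (-205 + (23 + 4*(-9)*16))*(1/81) = (-205 + (23 - 576))*(1/81) = (-205 - 553)*(1/81) = -758*1/81 = -758/81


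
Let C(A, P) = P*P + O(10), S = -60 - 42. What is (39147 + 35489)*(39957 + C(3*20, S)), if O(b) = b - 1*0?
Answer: 3759489956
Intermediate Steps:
S = -102
O(b) = b (O(b) = b + 0 = b)
C(A, P) = 10 + P² (C(A, P) = P*P + 10 = P² + 10 = 10 + P²)
(39147 + 35489)*(39957 + C(3*20, S)) = (39147 + 35489)*(39957 + (10 + (-102)²)) = 74636*(39957 + (10 + 10404)) = 74636*(39957 + 10414) = 74636*50371 = 3759489956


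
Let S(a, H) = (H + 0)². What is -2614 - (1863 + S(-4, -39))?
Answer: -5998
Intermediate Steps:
S(a, H) = H²
-2614 - (1863 + S(-4, -39)) = -2614 - (1863 + (-39)²) = -2614 - (1863 + 1521) = -2614 - 1*3384 = -2614 - 3384 = -5998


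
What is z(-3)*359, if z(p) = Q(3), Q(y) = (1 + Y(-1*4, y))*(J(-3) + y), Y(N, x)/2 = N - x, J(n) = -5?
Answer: 9334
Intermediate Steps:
Y(N, x) = -2*x + 2*N (Y(N, x) = 2*(N - x) = -2*x + 2*N)
Q(y) = (-7 - 2*y)*(-5 + y) (Q(y) = (1 + (-2*y + 2*(-1*4)))*(-5 + y) = (1 + (-2*y + 2*(-4)))*(-5 + y) = (1 + (-2*y - 8))*(-5 + y) = (1 + (-8 - 2*y))*(-5 + y) = (-7 - 2*y)*(-5 + y))
z(p) = 26 (z(p) = 35 - 2*3**2 + 3*3 = 35 - 2*9 + 9 = 35 - 18 + 9 = 26)
z(-3)*359 = 26*359 = 9334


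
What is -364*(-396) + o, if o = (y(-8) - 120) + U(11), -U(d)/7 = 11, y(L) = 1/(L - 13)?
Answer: 3022886/21 ≈ 1.4395e+5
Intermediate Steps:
y(L) = 1/(-13 + L)
U(d) = -77 (U(d) = -7*11 = -77)
o = -4138/21 (o = (1/(-13 - 8) - 120) - 77 = (1/(-21) - 120) - 77 = (-1/21 - 120) - 77 = -2521/21 - 77 = -4138/21 ≈ -197.05)
-364*(-396) + o = -364*(-396) - 4138/21 = 144144 - 4138/21 = 3022886/21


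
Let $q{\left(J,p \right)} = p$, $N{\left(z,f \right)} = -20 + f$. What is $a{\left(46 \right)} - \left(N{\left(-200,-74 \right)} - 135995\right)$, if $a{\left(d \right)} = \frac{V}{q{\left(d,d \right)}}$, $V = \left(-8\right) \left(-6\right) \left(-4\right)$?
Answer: $\frac{3129951}{23} \approx 1.3608 \cdot 10^{5}$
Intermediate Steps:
$V = -192$ ($V = 48 \left(-4\right) = -192$)
$a{\left(d \right)} = - \frac{192}{d}$
$a{\left(46 \right)} - \left(N{\left(-200,-74 \right)} - 135995\right) = - \frac{192}{46} - \left(\left(-20 - 74\right) - 135995\right) = \left(-192\right) \frac{1}{46} - \left(-94 - 135995\right) = - \frac{96}{23} - -136089 = - \frac{96}{23} + 136089 = \frac{3129951}{23}$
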